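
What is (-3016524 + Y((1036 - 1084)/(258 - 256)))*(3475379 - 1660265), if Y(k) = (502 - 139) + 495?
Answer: -5473777575924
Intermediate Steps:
Y(k) = 858 (Y(k) = 363 + 495 = 858)
(-3016524 + Y((1036 - 1084)/(258 - 256)))*(3475379 - 1660265) = (-3016524 + 858)*(3475379 - 1660265) = -3015666*1815114 = -5473777575924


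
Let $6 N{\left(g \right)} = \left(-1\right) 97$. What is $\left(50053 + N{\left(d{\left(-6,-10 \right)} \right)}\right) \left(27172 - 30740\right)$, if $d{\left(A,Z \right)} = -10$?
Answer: $- \frac{535594264}{3} \approx -1.7853 \cdot 10^{8}$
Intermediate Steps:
$N{\left(g \right)} = - \frac{97}{6}$ ($N{\left(g \right)} = \frac{\left(-1\right) 97}{6} = \frac{1}{6} \left(-97\right) = - \frac{97}{6}$)
$\left(50053 + N{\left(d{\left(-6,-10 \right)} \right)}\right) \left(27172 - 30740\right) = \left(50053 - \frac{97}{6}\right) \left(27172 - 30740\right) = \frac{300221 \left(27172 - 30740\right)}{6} = \frac{300221}{6} \left(-3568\right) = - \frac{535594264}{3}$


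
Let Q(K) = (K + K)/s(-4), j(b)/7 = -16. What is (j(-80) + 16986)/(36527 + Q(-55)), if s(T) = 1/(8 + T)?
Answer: 16874/36087 ≈ 0.46759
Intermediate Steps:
j(b) = -112 (j(b) = 7*(-16) = -112)
Q(K) = 8*K (Q(K) = (K + K)/(1/(8 - 4)) = (2*K)/(1/4) = (2*K)/(¼) = (2*K)*4 = 8*K)
(j(-80) + 16986)/(36527 + Q(-55)) = (-112 + 16986)/(36527 + 8*(-55)) = 16874/(36527 - 440) = 16874/36087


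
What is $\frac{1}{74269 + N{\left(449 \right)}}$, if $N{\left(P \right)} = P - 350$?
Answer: $\frac{1}{74368} \approx 1.3447 \cdot 10^{-5}$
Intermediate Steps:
$N{\left(P \right)} = -350 + P$ ($N{\left(P \right)} = P - 350 = -350 + P$)
$\frac{1}{74269 + N{\left(449 \right)}} = \frac{1}{74269 + \left(-350 + 449\right)} = \frac{1}{74269 + 99} = \frac{1}{74368}$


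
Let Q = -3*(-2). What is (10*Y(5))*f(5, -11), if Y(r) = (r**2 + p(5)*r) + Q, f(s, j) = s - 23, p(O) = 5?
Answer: -10080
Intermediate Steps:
Q = 6
f(s, j) = -23 + s
Y(r) = 6 + r**2 + 5*r (Y(r) = (r**2 + 5*r) + 6 = 6 + r**2 + 5*r)
(10*Y(5))*f(5, -11) = (10*(6 + 5**2 + 5*5))*(-23 + 5) = (10*(6 + 25 + 25))*(-18) = (10*56)*(-18) = 560*(-18) = -10080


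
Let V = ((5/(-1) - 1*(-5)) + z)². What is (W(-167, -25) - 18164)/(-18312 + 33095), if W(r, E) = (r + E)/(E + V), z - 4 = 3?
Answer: -18172/14783 ≈ -1.2292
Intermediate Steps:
z = 7 (z = 4 + 3 = 7)
V = 49 (V = ((5/(-1) - 1*(-5)) + 7)² = ((5*(-1) + 5) + 7)² = ((-5 + 5) + 7)² = (0 + 7)² = 7² = 49)
W(r, E) = (E + r)/(49 + E) (W(r, E) = (r + E)/(E + 49) = (E + r)/(49 + E))
(W(-167, -25) - 18164)/(-18312 + 33095) = ((-25 - 167)/(49 - 25) - 18164)/(-18312 + 33095) = (-192/24 - 18164)/14783 = ((1/24)*(-192) - 18164)*(1/14783) = (-8 - 18164)*(1/14783) = -18172*1/14783 = -18172/14783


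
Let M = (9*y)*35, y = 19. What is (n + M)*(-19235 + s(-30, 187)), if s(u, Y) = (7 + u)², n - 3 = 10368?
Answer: -305955336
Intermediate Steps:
n = 10371 (n = 3 + 10368 = 10371)
M = 5985 (M = (9*19)*35 = 171*35 = 5985)
(n + M)*(-19235 + s(-30, 187)) = (10371 + 5985)*(-19235 + (7 - 30)²) = 16356*(-19235 + (-23)²) = 16356*(-19235 + 529) = 16356*(-18706) = -305955336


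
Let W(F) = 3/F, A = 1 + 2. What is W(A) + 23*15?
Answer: 346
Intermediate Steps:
A = 3
W(A) + 23*15 = 3/3 + 23*15 = 3*(⅓) + 345 = 1 + 345 = 346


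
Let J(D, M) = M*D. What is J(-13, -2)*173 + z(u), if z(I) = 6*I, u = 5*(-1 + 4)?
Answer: 4588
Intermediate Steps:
u = 15 (u = 5*3 = 15)
J(D, M) = D*M
J(-13, -2)*173 + z(u) = -13*(-2)*173 + 6*15 = 26*173 + 90 = 4498 + 90 = 4588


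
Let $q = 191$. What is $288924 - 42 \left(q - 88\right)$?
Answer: $284598$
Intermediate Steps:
$288924 - 42 \left(q - 88\right) = 288924 - 42 \left(191 - 88\right) = 288924 - 4326 = 284598$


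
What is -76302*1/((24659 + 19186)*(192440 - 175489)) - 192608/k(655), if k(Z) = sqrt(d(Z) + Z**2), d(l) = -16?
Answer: -25434/247738865 - 192608*sqrt(429009)/429009 ≈ -294.06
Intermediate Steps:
k(Z) = sqrt(-16 + Z**2)
-76302*1/((24659 + 19186)*(192440 - 175489)) - 192608/k(655) = -76302*1/((24659 + 19186)*(192440 - 175489)) - 192608/sqrt(-16 + 655**2) = -76302/(43845*16951) - 192608/sqrt(-16 + 429025) = -76302/743216595 - 192608*sqrt(429009)/429009 = -76302*1/743216595 - 192608*sqrt(429009)/429009 = -25434/247738865 - 192608*sqrt(429009)/429009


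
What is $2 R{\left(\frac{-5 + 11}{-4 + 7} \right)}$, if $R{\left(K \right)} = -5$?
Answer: $-10$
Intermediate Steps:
$2 R{\left(\frac{-5 + 11}{-4 + 7} \right)} = 2 \left(-5\right) = -10$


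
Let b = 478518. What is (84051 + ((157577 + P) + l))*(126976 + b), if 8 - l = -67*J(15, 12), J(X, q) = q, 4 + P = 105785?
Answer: 210845726174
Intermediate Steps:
P = 105781 (P = -4 + 105785 = 105781)
l = 812 (l = 8 - (-67)*12 = 8 - 1*(-804) = 8 + 804 = 812)
(84051 + ((157577 + P) + l))*(126976 + b) = (84051 + ((157577 + 105781) + 812))*(126976 + 478518) = (84051 + (263358 + 812))*605494 = (84051 + 264170)*605494 = 348221*605494 = 210845726174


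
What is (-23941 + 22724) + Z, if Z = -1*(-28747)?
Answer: 27530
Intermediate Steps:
Z = 28747
(-23941 + 22724) + Z = (-23941 + 22724) + 28747 = -1217 + 28747 = 27530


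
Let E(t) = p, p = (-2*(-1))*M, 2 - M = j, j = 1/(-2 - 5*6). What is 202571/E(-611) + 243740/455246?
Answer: 737765021278/14795495 ≈ 49864.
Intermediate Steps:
j = -1/32 (j = 1/(-2 - 30) = 1/(-32) = -1/32 ≈ -0.031250)
M = 65/32 (M = 2 - 1*(-1/32) = 2 + 1/32 = 65/32 ≈ 2.0313)
p = 65/16 (p = -2*(-1)*(65/32) = 2*(65/32) = 65/16 ≈ 4.0625)
E(t) = 65/16
202571/E(-611) + 243740/455246 = 202571/(65/16) + 243740/455246 = 202571*(16/65) + 243740*(1/455246) = 3241136/65 + 121870/227623 = 737765021278/14795495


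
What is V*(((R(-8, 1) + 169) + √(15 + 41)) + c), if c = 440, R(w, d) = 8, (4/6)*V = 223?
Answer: 412773/2 + 669*√14 ≈ 2.0889e+5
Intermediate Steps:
V = 669/2 (V = (3/2)*223 = 669/2 ≈ 334.50)
V*(((R(-8, 1) + 169) + √(15 + 41)) + c) = 669*(((8 + 169) + √(15 + 41)) + 440)/2 = 669*((177 + √56) + 440)/2 = 669*((177 + 2*√14) + 440)/2 = 669*(617 + 2*√14)/2 = 412773/2 + 669*√14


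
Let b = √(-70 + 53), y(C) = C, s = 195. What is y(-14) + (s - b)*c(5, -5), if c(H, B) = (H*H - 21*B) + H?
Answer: 26311 - 135*I*√17 ≈ 26311.0 - 556.62*I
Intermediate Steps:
b = I*√17 (b = √(-17) = I*√17 ≈ 4.1231*I)
c(H, B) = H + H² - 21*B (c(H, B) = (H² - 21*B) + H = H + H² - 21*B)
y(-14) + (s - b)*c(5, -5) = -14 + (195 - I*√17)*(5 + 5² - 21*(-5)) = -14 + (195 - I*√17)*(5 + 25 + 105) = -14 + (195 - I*√17)*135 = -14 + (26325 - 135*I*√17) = 26311 - 135*I*√17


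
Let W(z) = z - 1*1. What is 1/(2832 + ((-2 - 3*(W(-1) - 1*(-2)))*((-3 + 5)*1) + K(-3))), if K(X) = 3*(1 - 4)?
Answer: 1/2819 ≈ 0.00035474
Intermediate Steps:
W(z) = -1 + z (W(z) = z - 1 = -1 + z)
K(X) = -9 (K(X) = 3*(-3) = -9)
1/(2832 + ((-2 - 3*(W(-1) - 1*(-2)))*((-3 + 5)*1) + K(-3))) = 1/(2832 + ((-2 - 3*((-1 - 1) - 1*(-2)))*((-3 + 5)*1) - 9)) = 1/(2832 + ((-2 - 3*(-2 + 2))*(2*1) - 9)) = 1/(2832 + ((-2 - 3*0)*2 - 9)) = 1/(2832 + ((-2 + 0)*2 - 9)) = 1/(2832 + (-2*2 - 9)) = 1/(2832 + (-4 - 9)) = 1/(2832 - 13) = 1/2819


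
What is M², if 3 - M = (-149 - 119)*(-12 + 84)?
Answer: 372451401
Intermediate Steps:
M = 19299 (M = 3 - (-149 - 119)*(-12 + 84) = 3 - (-268)*72 = 3 - 1*(-19296) = 3 + 19296 = 19299)
M² = 19299² = 372451401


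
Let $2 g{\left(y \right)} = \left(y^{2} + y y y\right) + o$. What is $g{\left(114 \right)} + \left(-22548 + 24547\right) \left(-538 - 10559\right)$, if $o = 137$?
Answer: $- \frac{42871129}{2} \approx -2.1436 \cdot 10^{7}$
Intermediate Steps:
$g{\left(y \right)} = \frac{137}{2} + \frac{y^{2}}{2} + \frac{y^{3}}{2}$ ($g{\left(y \right)} = \frac{\left(y^{2} + y y y\right) + 137}{2} = \frac{\left(y^{2} + y^{2} y\right) + 137}{2} = \frac{\left(y^{2} + y^{3}\right) + 137}{2} = \frac{137 + y^{2} + y^{3}}{2} = \frac{137}{2} + \frac{y^{2}}{2} + \frac{y^{3}}{2}$)
$g{\left(114 \right)} + \left(-22548 + 24547\right) \left(-538 - 10559\right) = \left(\frac{137}{2} + \frac{114^{2}}{2} + \frac{114^{3}}{2}\right) + \left(-22548 + 24547\right) \left(-538 - 10559\right) = \left(\frac{137}{2} + \frac{1}{2} \cdot 12996 + \frac{1}{2} \cdot 1481544\right) + 1999 \left(-11097\right) = \left(\frac{137}{2} + 6498 + 740772\right) - 22182903 = \frac{1494677}{2} - 22182903 = - \frac{42871129}{2}$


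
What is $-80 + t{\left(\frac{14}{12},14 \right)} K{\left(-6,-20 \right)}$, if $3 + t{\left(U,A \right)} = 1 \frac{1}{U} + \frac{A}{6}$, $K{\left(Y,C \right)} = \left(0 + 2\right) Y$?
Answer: $- \frac{576}{7} \approx -82.286$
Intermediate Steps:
$K{\left(Y,C \right)} = 2 Y$
$t{\left(U,A \right)} = -3 + \frac{1}{U} + \frac{A}{6}$ ($t{\left(U,A \right)} = -3 + \left(1 \frac{1}{U} + \frac{A}{6}\right) = -3 + \left(\frac{1}{U} + A \frac{1}{6}\right) = -3 + \left(\frac{1}{U} + \frac{A}{6}\right) = -3 + \frac{1}{U} + \frac{A}{6}$)
$-80 + t{\left(\frac{14}{12},14 \right)} K{\left(-6,-20 \right)} = -80 + \left(-3 + \frac{1}{14 \cdot \frac{1}{12}} + \frac{1}{6} \cdot 14\right) 2 \left(-6\right) = -80 + \left(-3 + \frac{1}{14 \cdot \frac{1}{12}} + \frac{7}{3}\right) \left(-12\right) = -80 + \left(-3 + \frac{1}{\frac{7}{6}} + \frac{7}{3}\right) \left(-12\right) = -80 + \left(-3 + \frac{6}{7} + \frac{7}{3}\right) \left(-12\right) = -80 + \frac{4}{21} \left(-12\right) = -80 - \frac{16}{7} = - \frac{576}{7}$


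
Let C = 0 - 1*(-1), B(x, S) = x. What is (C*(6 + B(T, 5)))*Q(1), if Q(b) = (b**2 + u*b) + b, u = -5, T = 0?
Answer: -18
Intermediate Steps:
C = 1 (C = 0 + 1 = 1)
Q(b) = b**2 - 4*b (Q(b) = (b**2 - 5*b) + b = b**2 - 4*b)
(C*(6 + B(T, 5)))*Q(1) = (1*(6 + 0))*(1*(-4 + 1)) = (1*6)*(1*(-3)) = 6*(-3) = -18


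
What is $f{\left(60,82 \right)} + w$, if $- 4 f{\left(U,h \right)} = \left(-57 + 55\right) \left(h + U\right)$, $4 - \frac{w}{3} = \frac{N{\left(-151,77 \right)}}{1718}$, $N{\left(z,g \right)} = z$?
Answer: $\frac{143047}{1718} \approx 83.264$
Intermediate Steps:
$w = \frac{21069}{1718}$ ($w = 12 - 3 \left(- \frac{151}{1718}\right) = 12 - 3 \left(\left(-151\right) \frac{1}{1718}\right) = 12 - - \frac{453}{1718} = 12 + \frac{453}{1718} = \frac{21069}{1718} \approx 12.264$)
$f{\left(U,h \right)} = \frac{U}{2} + \frac{h}{2}$ ($f{\left(U,h \right)} = - \frac{\left(-57 + 55\right) \left(h + U\right)}{4} = - \frac{\left(-2\right) \left(U + h\right)}{4} = - \frac{- 2 U - 2 h}{4} = \frac{U}{2} + \frac{h}{2}$)
$f{\left(60,82 \right)} + w = \left(\frac{1}{2} \cdot 60 + \frac{1}{2} \cdot 82\right) + \frac{21069}{1718} = \left(30 + 41\right) + \frac{21069}{1718} = 71 + \frac{21069}{1718} = \frac{143047}{1718}$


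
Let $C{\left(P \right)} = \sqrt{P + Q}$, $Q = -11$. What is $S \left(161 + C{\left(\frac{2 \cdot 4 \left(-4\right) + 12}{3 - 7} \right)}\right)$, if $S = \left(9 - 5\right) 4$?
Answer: $2576 + 16 i \sqrt{6} \approx 2576.0 + 39.192 i$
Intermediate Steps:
$S = 16$ ($S = 4 \cdot 4 = 16$)
$C{\left(P \right)} = \sqrt{-11 + P}$ ($C{\left(P \right)} = \sqrt{P - 11} = \sqrt{-11 + P}$)
$S \left(161 + C{\left(\frac{2 \cdot 4 \left(-4\right) + 12}{3 - 7} \right)}\right) = 16 \left(161 + \sqrt{-11 + \frac{2 \cdot 4 \left(-4\right) + 12}{3 - 7}}\right) = 16 \left(161 + \sqrt{-11 + \frac{8 \left(-4\right) + 12}{-4}}\right) = 16 \left(161 + \sqrt{-11 + \left(-32 + 12\right) \left(- \frac{1}{4}\right)}\right) = 16 \left(161 + \sqrt{-11 - -5}\right) = 16 \left(161 + \sqrt{-11 + 5}\right) = 16 \left(161 + \sqrt{-6}\right) = 16 \left(161 + i \sqrt{6}\right) = 2576 + 16 i \sqrt{6}$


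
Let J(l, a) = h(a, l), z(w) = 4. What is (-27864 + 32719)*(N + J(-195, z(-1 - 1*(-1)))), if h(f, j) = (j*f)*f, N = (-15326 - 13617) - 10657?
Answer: -207405600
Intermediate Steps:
N = -39600 (N = -28943 - 10657 = -39600)
h(f, j) = j*f² (h(f, j) = (f*j)*f = j*f²)
J(l, a) = l*a²
(-27864 + 32719)*(N + J(-195, z(-1 - 1*(-1)))) = (-27864 + 32719)*(-39600 - 195*4²) = 4855*(-39600 - 195*16) = 4855*(-39600 - 3120) = 4855*(-42720) = -207405600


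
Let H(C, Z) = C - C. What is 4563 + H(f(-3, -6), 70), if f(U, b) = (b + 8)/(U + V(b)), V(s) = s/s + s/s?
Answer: 4563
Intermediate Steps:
V(s) = 2 (V(s) = 1 + 1 = 2)
f(U, b) = (8 + b)/(2 + U) (f(U, b) = (b + 8)/(U + 2) = (8 + b)/(2 + U))
H(C, Z) = 0
4563 + H(f(-3, -6), 70) = 4563 + 0 = 4563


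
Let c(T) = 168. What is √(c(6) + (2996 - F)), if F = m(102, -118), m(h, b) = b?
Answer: √3282 ≈ 57.289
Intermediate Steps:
F = -118
√(c(6) + (2996 - F)) = √(168 + (2996 - 1*(-118))) = √(168 + (2996 + 118)) = √(168 + 3114) = √3282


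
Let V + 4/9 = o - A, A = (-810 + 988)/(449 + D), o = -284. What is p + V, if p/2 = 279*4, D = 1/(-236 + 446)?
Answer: 1652396228/848619 ≈ 1947.2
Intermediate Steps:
D = 1/210 ≈ 0.0047619
A = 37380/94291 (A = (-810 + 988)/(449 + 1/210) = 178/(94291/210) = 178*(210/94291) = 37380/94291 ≈ 0.39643)
V = -241721380/848619 (V = -4/9 + (-284 - 1*37380/94291) = -4/9 + (-284 - 37380/94291) = -4/9 - 26816024/94291 = -241721380/848619 ≈ -284.84)
p = 2232 (p = 2*(279*4) = 2*1116 = 2232)
p + V = 2232 - 241721380/848619 = 1652396228/848619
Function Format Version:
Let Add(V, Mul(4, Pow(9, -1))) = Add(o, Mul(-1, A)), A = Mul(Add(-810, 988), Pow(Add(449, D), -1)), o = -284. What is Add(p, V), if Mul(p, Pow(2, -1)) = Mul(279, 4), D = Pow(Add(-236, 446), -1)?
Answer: Rational(1652396228, 848619) ≈ 1947.2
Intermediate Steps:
D = Rational(1, 210) (D = Pow(210, -1) = Rational(1, 210) ≈ 0.0047619)
A = Rational(37380, 94291) (A = Mul(Add(-810, 988), Pow(Add(449, Rational(1, 210)), -1)) = Mul(178, Pow(Rational(94291, 210), -1)) = Mul(178, Rational(210, 94291)) = Rational(37380, 94291) ≈ 0.39643)
V = Rational(-241721380, 848619) (V = Add(Rational(-4, 9), Add(-284, Mul(-1, Rational(37380, 94291)))) = Add(Rational(-4, 9), Add(-284, Rational(-37380, 94291))) = Add(Rational(-4, 9), Rational(-26816024, 94291)) = Rational(-241721380, 848619) ≈ -284.84)
p = 2232 (p = Mul(2, Mul(279, 4)) = Mul(2, 1116) = 2232)
Add(p, V) = Add(2232, Rational(-241721380, 848619)) = Rational(1652396228, 848619)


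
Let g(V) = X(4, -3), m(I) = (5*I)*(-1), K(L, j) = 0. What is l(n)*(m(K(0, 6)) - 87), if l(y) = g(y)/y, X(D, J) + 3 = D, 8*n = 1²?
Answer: -696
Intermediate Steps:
m(I) = -5*I
n = ⅛ (n = (⅛)*1² = (⅛)*1 = ⅛ ≈ 0.12500)
X(D, J) = -3 + D
g(V) = 1 (g(V) = -3 + 4 = 1)
l(y) = 1/y
l(n)*(m(K(0, 6)) - 87) = (-5*0 - 87)/(⅛) = 8*(0 - 87) = 8*(-87) = -696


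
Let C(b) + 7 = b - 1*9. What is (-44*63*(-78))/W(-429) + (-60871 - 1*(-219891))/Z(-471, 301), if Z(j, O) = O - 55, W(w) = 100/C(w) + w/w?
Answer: 790800914/2829 ≈ 2.7953e+5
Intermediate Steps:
C(b) = -16 + b (C(b) = -7 + (b - 1*9) = -7 + (b - 9) = -7 + (-9 + b) = -16 + b)
W(w) = 1 + 100/(-16 + w) (W(w) = 100/(-16 + w) + w/w = 100/(-16 + w) + 1 = 1 + 100/(-16 + w))
Z(j, O) = -55 + O
(-44*63*(-78))/W(-429) + (-60871 - 1*(-219891))/Z(-471, 301) = (-44*63*(-78))/(((84 - 429)/(-16 - 429))) + (-60871 - 1*(-219891))/(-55 + 301) = (-2772*(-78))/((-345/(-445))) + (-60871 + 219891)/246 = 216216/((-1/445*(-345))) + 159020*(1/246) = 216216/(69/89) + 79510/123 = 216216*(89/69) + 79510/123 = 6414408/23 + 79510/123 = 790800914/2829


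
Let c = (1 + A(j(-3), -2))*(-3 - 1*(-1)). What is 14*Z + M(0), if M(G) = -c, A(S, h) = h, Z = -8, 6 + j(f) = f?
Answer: -114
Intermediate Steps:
j(f) = -6 + f
c = 2 (c = (1 - 2)*(-3 - 1*(-1)) = -(-3 + 1) = -1*(-2) = 2)
M(G) = -2 (M(G) = -1*2 = -2)
14*Z + M(0) = 14*(-8) - 2 = -112 - 2 = -114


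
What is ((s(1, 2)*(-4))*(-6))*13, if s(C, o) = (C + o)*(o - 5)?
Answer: -2808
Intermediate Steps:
s(C, o) = (-5 + o)*(C + o) (s(C, o) = (C + o)*(-5 + o) = (-5 + o)*(C + o))
((s(1, 2)*(-4))*(-6))*13 = (((2² - 5*1 - 5*2 + 1*2)*(-4))*(-6))*13 = (((4 - 5 - 10 + 2)*(-4))*(-6))*13 = (-9*(-4)*(-6))*13 = (36*(-6))*13 = -216*13 = -2808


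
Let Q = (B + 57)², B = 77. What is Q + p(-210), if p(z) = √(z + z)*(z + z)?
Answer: 17956 - 840*I*√105 ≈ 17956.0 - 8607.4*I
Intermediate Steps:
p(z) = 2*√2*z^(3/2) (p(z) = √(2*z)*(2*z) = (√2*√z)*(2*z) = 2*√2*z^(3/2))
Q = 17956 (Q = (77 + 57)² = 134² = 17956)
Q + p(-210) = 17956 + 2*√2*(-210)^(3/2) = 17956 + 2*√2*(-210*I*√210) = 17956 - 840*I*√105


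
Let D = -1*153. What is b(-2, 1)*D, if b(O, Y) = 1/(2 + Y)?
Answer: -51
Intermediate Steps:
D = -153
b(-2, 1)*D = -153/(2 + 1) = -153/3 = (⅓)*(-153) = -51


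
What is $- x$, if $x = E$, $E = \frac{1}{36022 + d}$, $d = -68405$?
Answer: $\frac{1}{32383} \approx 3.088 \cdot 10^{-5}$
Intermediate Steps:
$E = - \frac{1}{32383}$ ($E = \frac{1}{36022 - 68405} = \frac{1}{-32383} = - \frac{1}{32383} \approx -3.088 \cdot 10^{-5}$)
$x = - \frac{1}{32383} \approx -3.088 \cdot 10^{-5}$
$- x = \left(-1\right) \left(- \frac{1}{32383}\right) = \frac{1}{32383}$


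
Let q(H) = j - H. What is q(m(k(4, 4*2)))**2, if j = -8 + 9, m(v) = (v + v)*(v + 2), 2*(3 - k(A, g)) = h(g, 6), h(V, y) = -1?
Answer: 5625/4 ≈ 1406.3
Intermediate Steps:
k(A, g) = 7/2 (k(A, g) = 3 - 1/2*(-1) = 3 + 1/2 = 7/2)
m(v) = 2*v*(2 + v) (m(v) = (2*v)*(2 + v) = 2*v*(2 + v))
j = 1
q(H) = 1 - H
q(m(k(4, 4*2)))**2 = (1 - 2*7*(2 + 7/2)/2)**2 = (1 - 2*7*11/(2*2))**2 = (1 - 1*77/2)**2 = (1 - 77/2)**2 = (-75/2)**2 = 5625/4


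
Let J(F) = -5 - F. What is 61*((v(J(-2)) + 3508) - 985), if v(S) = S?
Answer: 153720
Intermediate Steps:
61*((v(J(-2)) + 3508) - 985) = 61*(((-5 - 1*(-2)) + 3508) - 985) = 61*(((-5 + 2) + 3508) - 985) = 61*((-3 + 3508) - 985) = 61*(3505 - 985) = 61*2520 = 153720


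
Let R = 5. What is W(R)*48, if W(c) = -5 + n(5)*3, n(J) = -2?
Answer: -528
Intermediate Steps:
W(c) = -11 (W(c) = -5 - 2*3 = -5 - 6 = -11)
W(R)*48 = -11*48 = -528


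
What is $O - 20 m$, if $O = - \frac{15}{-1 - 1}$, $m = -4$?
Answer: $\frac{175}{2} \approx 87.5$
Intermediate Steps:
$O = \frac{15}{2}$ ($O = - \frac{15}{-2} = \left(-15\right) \left(- \frac{1}{2}\right) = \frac{15}{2} \approx 7.5$)
$O - 20 m = \frac{15}{2} - -80 = \frac{15}{2} + 80 = \frac{175}{2}$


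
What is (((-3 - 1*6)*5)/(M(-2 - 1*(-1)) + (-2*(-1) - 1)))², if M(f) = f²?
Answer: 2025/4 ≈ 506.25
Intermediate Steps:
(((-3 - 1*6)*5)/(M(-2 - 1*(-1)) + (-2*(-1) - 1)))² = (((-3 - 1*6)*5)/((-2 - 1*(-1))² + (-2*(-1) - 1)))² = (((-3 - 6)*5)/((-2 + 1)² + (2 - 1)))² = ((-9*5)/((-1)² + 1))² = (-45/(1 + 1))² = (-45/2)² = 2025/4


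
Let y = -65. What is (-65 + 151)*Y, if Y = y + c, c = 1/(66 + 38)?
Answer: -290637/52 ≈ -5589.2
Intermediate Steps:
c = 1/104 ≈ 0.0096154
Y = -6759/104 (Y = -65 + 1/104 = -6759/104 ≈ -64.990)
(-65 + 151)*Y = (-65 + 151)*(-6759/104) = 86*(-6759/104) = -290637/52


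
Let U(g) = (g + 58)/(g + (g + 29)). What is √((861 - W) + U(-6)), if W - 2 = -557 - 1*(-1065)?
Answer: √102323/17 ≈ 18.816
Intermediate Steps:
U(g) = (58 + g)/(29 + 2*g) (U(g) = (58 + g)/(g + (29 + g)) = (58 + g)/(29 + 2*g))
W = 510 (W = 2 + (-557 - 1*(-1065)) = 2 + (-557 + 1065) = 2 + 508 = 510)
√((861 - W) + U(-6)) = √((861 - 1*510) + (58 - 6)/(29 + 2*(-6))) = √((861 - 510) + 52/(29 - 12)) = √(351 + 52/17) = √(6019/17) = √102323/17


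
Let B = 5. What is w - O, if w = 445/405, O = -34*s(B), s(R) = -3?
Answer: -8173/81 ≈ -100.90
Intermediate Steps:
O = 102 (O = -34*(-3) = 102)
w = 89/81 (w = 445*(1/405) = 89/81 ≈ 1.0988)
w - O = 89/81 - 1*102 = 89/81 - 102 = -8173/81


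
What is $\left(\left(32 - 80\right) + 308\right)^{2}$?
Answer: $67600$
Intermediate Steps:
$\left(\left(32 - 80\right) + 308\right)^{2} = \left(-48 + 308\right)^{2} = 260^{2} = 67600$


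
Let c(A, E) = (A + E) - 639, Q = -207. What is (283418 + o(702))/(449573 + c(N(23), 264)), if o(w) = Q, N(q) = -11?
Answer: 283211/449187 ≈ 0.63050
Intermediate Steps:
o(w) = -207
c(A, E) = -639 + A + E
(283418 + o(702))/(449573 + c(N(23), 264)) = (283418 - 207)/(449573 + (-639 - 11 + 264)) = 283211/(449573 - 386) = 283211/449187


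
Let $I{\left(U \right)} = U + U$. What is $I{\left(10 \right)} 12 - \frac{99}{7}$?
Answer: $\frac{1581}{7} \approx 225.86$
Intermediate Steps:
$I{\left(U \right)} = 2 U$
$I{\left(10 \right)} 12 - \frac{99}{7} = 2 \cdot 10 \cdot 12 - \frac{99}{7} = 20 \cdot 12 - \frac{99}{7} = 240 - \frac{99}{7} = \frac{1581}{7}$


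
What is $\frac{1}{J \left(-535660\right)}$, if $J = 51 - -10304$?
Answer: $- \frac{1}{5546759300} \approx -1.8029 \cdot 10^{-10}$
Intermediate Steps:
$J = 10355$ ($J = 51 + 10304 = 10355$)
$\frac{1}{J \left(-535660\right)} = \frac{1}{10355 \left(-535660\right)} = \frac{1}{10355} \left(- \frac{1}{535660}\right) = - \frac{1}{5546759300}$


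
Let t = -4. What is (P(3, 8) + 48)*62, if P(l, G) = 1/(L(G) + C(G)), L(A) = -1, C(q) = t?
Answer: 14818/5 ≈ 2963.6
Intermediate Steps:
C(q) = -4
P(l, G) = -⅕ (P(l, G) = 1/(-1 - 4) = 1/(-5) = -⅕)
(P(3, 8) + 48)*62 = (-⅕ + 48)*62 = (239/5)*62 = 14818/5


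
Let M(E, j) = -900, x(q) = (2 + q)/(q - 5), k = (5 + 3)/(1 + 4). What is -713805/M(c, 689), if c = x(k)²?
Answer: 47587/60 ≈ 793.12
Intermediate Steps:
k = 8/5 ≈ 1.6000
x(q) = (2 + q)/(-5 + q)
c = 324/289 (c = ((2 + 8/5)/(-5 + 8/5))² = ((18/5)/(-17/5))² = (-5/17*18/5)² = (-18/17)² = 324/289 ≈ 1.1211)
-713805/M(c, 689) = -713805/(-900) = -713805*(-1/900) = 47587/60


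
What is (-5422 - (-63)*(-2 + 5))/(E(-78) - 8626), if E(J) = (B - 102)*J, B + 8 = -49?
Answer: -5233/3776 ≈ -1.3859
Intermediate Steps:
B = -57 (B = -8 - 49 = -57)
E(J) = -159*J (E(J) = (-57 - 102)*J = -159*J)
(-5422 - (-63)*(-2 + 5))/(E(-78) - 8626) = (-5422 - (-63)*(-2 + 5))/(-159*(-78) - 8626) = (-5422 - (-63)*3)/(12402 - 8626) = (-5422 - 21*(-9))/3776 = (-5422 + 189)*(1/3776) = -5233*1/3776 = -5233/3776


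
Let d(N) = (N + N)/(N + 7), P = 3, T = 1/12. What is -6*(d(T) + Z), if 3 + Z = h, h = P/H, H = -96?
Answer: 24543/1360 ≈ 18.046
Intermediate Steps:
T = 1/12 ≈ 0.083333
d(N) = 2*N/(7 + N) (d(N) = (2*N)/(7 + N) = 2*N/(7 + N))
h = -1/32 (h = 3/(-96) = 3*(-1/96) = -1/32 ≈ -0.031250)
Z = -97/32 (Z = -3 - 1/32 = -97/32 ≈ -3.0313)
-6*(d(T) + Z) = -6*(2*(1/12)/(7 + 1/12) - 97/32) = -6*(2*(1/12)/(85/12) - 97/32) = -6*(2*(1/12)*(12/85) - 97/32) = -6*(2/85 - 97/32) = -6*(-8181/2720) = 24543/1360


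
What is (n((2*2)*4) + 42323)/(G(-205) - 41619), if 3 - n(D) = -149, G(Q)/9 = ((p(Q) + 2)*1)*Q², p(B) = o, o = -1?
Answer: 42475/336606 ≈ 0.12619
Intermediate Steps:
p(B) = -1
G(Q) = 9*Q² (G(Q) = 9*(((-1 + 2)*1)*Q²) = 9*((1*1)*Q²) = 9*(1*Q²) = 9*Q²)
n(D) = 152 (n(D) = 3 - 1*(-149) = 3 + 149 = 152)
(n((2*2)*4) + 42323)/(G(-205) - 41619) = (152 + 42323)/(9*(-205)² - 41619) = 42475/(9*42025 - 41619) = 42475/(378225 - 41619) = 42475/336606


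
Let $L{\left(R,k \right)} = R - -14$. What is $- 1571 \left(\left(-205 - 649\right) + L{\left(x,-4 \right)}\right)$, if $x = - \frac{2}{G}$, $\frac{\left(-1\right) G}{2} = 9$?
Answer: $\frac{11875189}{9} \approx 1.3195 \cdot 10^{6}$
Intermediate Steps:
$G = -18$ ($G = \left(-2\right) 9 = -18$)
$x = \frac{1}{9}$ ($x = - \frac{2}{-18} = \left(-2\right) \left(- \frac{1}{18}\right) = \frac{1}{9} \approx 0.11111$)
$L{\left(R,k \right)} = 14 + R$ ($L{\left(R,k \right)} = R + 14 = 14 + R$)
$- 1571 \left(\left(-205 - 649\right) + L{\left(x,-4 \right)}\right) = - 1571 \left(\left(-205 - 649\right) + \left(14 + \frac{1}{9}\right)\right) = - 1571 \left(\left(-205 - 649\right) + \frac{127}{9}\right) = - 1571 \left(-854 + \frac{127}{9}\right) = \left(-1571\right) \left(- \frac{7559}{9}\right) = \frac{11875189}{9}$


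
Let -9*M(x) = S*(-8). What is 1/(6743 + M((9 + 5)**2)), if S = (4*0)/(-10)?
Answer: 1/6743 ≈ 0.00014830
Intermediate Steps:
S = 0 (S = 0*(-1/10) = 0)
M(x) = 0 (M(x) = -0*(-8) = -1/9*0 = 0)
1/(6743 + M((9 + 5)**2)) = 1/(6743 + 0) = 1/6743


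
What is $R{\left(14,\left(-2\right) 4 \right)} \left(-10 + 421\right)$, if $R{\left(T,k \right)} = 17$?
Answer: $6987$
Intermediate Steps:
$R{\left(14,\left(-2\right) 4 \right)} \left(-10 + 421\right) = 17 \left(-10 + 421\right) = 17 \cdot 411 = 6987$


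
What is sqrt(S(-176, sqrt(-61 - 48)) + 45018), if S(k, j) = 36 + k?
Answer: sqrt(44878) ≈ 211.84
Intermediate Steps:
sqrt(S(-176, sqrt(-61 - 48)) + 45018) = sqrt((36 - 176) + 45018) = sqrt(-140 + 45018) = sqrt(44878)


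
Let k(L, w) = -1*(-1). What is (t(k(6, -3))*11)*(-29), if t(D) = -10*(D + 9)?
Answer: 31900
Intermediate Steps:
k(L, w) = 1
t(D) = -90 - 10*D (t(D) = -10*(9 + D) = -90 - 10*D)
(t(k(6, -3))*11)*(-29) = ((-90 - 10*1)*11)*(-29) = ((-90 - 10)*11)*(-29) = -100*11*(-29) = -1100*(-29) = 31900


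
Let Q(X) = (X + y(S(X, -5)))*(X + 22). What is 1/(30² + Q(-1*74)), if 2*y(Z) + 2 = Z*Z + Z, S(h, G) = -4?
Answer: 1/4488 ≈ 0.00022282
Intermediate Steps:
y(Z) = -1 + Z/2 + Z²/2 (y(Z) = -1 + (Z*Z + Z)/2 = -1 + (Z² + Z)/2 = -1 + (Z + Z²)/2 = -1 + (Z/2 + Z²/2) = -1 + Z/2 + Z²/2)
Q(X) = (5 + X)*(22 + X) (Q(X) = (X + (-1 + (½)*(-4) + (½)*(-4)²))*(X + 22) = (X + (-1 - 2 + (½)*16))*(22 + X) = (X + (-1 - 2 + 8))*(22 + X) = (X + 5)*(22 + X) = (5 + X)*(22 + X))
1/(30² + Q(-1*74)) = 1/(30² + (110 + (-1*74)² + 27*(-1*74))) = 1/(900 + (110 + (-74)² + 27*(-74))) = 1/(900 + (110 + 5476 - 1998)) = 1/(900 + 3588) = 1/4488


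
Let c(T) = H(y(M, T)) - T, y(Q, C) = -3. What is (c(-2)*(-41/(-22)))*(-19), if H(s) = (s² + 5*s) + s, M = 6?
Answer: 5453/22 ≈ 247.86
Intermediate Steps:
H(s) = s² + 6*s
c(T) = -9 - T (c(T) = -3*(6 - 3) - T = -3*3 - T = -9 - T)
(c(-2)*(-41/(-22)))*(-19) = ((-9 - 1*(-2))*(-41/(-22)))*(-19) = ((-9 + 2)*(-41*(-1/22)))*(-19) = -7*41/22*(-19) = -287/22*(-19) = 5453/22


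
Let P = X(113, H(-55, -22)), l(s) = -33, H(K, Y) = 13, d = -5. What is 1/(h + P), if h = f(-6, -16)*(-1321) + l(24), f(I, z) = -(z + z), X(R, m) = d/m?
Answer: -13/549970 ≈ -2.3638e-5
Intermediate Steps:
X(R, m) = -5/m
P = -5/13 ≈ -0.38462
f(I, z) = -2*z
h = -42305 (h = -2*(-16)*(-1321) - 33 = 32*(-1321) - 33 = -42272 - 33 = -42305)
1/(h + P) = 1/(-42305 - 5/13) = 1/(-549970/13) = -13/549970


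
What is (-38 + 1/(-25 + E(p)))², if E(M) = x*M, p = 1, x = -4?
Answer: 1216609/841 ≈ 1446.6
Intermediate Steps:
E(M) = -4*M
(-38 + 1/(-25 + E(p)))² = (-38 + 1/(-25 - 4*1))² = (-38 + 1/(-25 - 4))² = (-38 + 1/(-29))² = (-38 - 1/29)² = (-1103/29)² = 1216609/841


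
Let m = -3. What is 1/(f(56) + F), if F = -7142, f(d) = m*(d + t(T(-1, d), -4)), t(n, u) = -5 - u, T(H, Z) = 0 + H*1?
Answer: -1/7307 ≈ -0.00013686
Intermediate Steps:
T(H, Z) = H (T(H, Z) = 0 + H = H)
f(d) = 3 - 3*d (f(d) = -3*(d + (-5 - 1*(-4))) = -3*(d + (-5 + 4)) = -3*(d - 1) = -3*(-1 + d) = 3 - 3*d)
1/(f(56) + F) = 1/((3 - 3*56) - 7142) = 1/((3 - 168) - 7142) = 1/(-165 - 7142) = 1/(-7307) = -1/7307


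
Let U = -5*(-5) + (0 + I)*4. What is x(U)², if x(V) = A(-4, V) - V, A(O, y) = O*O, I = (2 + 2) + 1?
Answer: 841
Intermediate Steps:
I = 5 (I = 4 + 1 = 5)
A(O, y) = O²
U = 45 (U = -5*(-5) + (0 + 5)*4 = 25 + 5*4 = 25 + 20 = 45)
x(V) = 16 - V (x(V) = (-4)² - V = 16 - V)
x(U)² = (16 - 1*45)² = (16 - 45)² = (-29)² = 841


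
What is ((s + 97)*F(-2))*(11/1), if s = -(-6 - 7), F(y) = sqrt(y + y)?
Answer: 2420*I ≈ 2420.0*I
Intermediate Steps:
F(y) = sqrt(2)*sqrt(y) (F(y) = sqrt(2*y) = sqrt(2)*sqrt(y))
s = 13 (s = -1*(-13) = 13)
((s + 97)*F(-2))*(11/1) = ((13 + 97)*(sqrt(2)*sqrt(-2)))*(11/1) = (110*(sqrt(2)*(I*sqrt(2))))*(11*1) = (110*(2*I))*11 = (220*I)*11 = 2420*I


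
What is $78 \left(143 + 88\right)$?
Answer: $18018$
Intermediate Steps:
$78 \left(143 + 88\right) = 78 \cdot 231 = 18018$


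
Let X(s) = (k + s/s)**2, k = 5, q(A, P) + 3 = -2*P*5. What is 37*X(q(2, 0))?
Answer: 1332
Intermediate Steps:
q(A, P) = -3 - 10*P (q(A, P) = -3 - 2*P*5 = -3 - 10*P)
X(s) = 36 (X(s) = (5 + s/s)**2 = (5 + 1)**2 = 6**2 = 36)
37*X(q(2, 0)) = 37*36 = 1332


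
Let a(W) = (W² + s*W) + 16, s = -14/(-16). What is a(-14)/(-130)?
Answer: -799/520 ≈ -1.5365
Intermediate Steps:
s = 7/8 (s = -14*(-1/16) = 7/8 ≈ 0.87500)
a(W) = 16 + W² + 7*W/8 (a(W) = (W² + 7*W/8) + 16 = 16 + W² + 7*W/8)
a(-14)/(-130) = (16 + (-14)² + (7/8)*(-14))/(-130) = (16 + 196 - 49/4)*(-1/130) = (799/4)*(-1/130) = -799/520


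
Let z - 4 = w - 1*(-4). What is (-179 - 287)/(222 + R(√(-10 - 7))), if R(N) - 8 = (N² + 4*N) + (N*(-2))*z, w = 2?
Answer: -99258/49721 - 7456*I*√17/49721 ≈ -1.9963 - 0.61829*I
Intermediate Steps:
z = 10 (z = 4 + (2 - 1*(-4)) = 4 + (2 + 4) = 4 + 6 = 10)
R(N) = 8 + N² - 16*N (R(N) = 8 + ((N² + 4*N) + (N*(-2))*10) = 8 + ((N² + 4*N) - 2*N*10) = 8 + ((N² + 4*N) - 20*N) = 8 + (N² - 16*N) = 8 + N² - 16*N)
(-179 - 287)/(222 + R(√(-10 - 7))) = (-179 - 287)/(222 + (8 + (√(-10 - 7))² - 16*√(-10 - 7))) = -466/(222 + (8 + (√(-17))² - 16*I*√17)) = -466/(222 + (8 + (I*√17)² - 16*I*√17)) = -466/(222 + (8 - 17 - 16*I*√17)) = -466/(222 + (-9 - 16*I*√17)) = -466/(213 - 16*I*√17)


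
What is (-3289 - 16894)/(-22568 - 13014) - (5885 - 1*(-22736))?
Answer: -1018372239/35582 ≈ -28620.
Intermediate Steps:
(-3289 - 16894)/(-22568 - 13014) - (5885 - 1*(-22736)) = -20183/(-35582) - (5885 + 22736) = -20183*(-1/35582) - 1*28621 = 20183/35582 - 28621 = -1018372239/35582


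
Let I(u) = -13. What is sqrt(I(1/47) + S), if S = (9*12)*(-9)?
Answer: I*sqrt(985) ≈ 31.385*I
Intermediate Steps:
S = -972 (S = 108*(-9) = -972)
sqrt(I(1/47) + S) = sqrt(-13 - 972) = sqrt(-985) = I*sqrt(985)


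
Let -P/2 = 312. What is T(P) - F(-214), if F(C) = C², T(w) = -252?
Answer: -46048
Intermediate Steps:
P = -624 (P = -2*312 = -624)
T(P) - F(-214) = -252 - 1*(-214)² = -252 - 1*45796 = -252 - 45796 = -46048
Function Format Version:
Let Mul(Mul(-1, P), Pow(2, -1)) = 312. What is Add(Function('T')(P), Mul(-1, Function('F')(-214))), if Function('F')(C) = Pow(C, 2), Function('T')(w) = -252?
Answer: -46048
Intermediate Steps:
P = -624 (P = Mul(-2, 312) = -624)
Add(Function('T')(P), Mul(-1, Function('F')(-214))) = Add(-252, Mul(-1, Pow(-214, 2))) = Add(-252, Mul(-1, 45796)) = Add(-252, -45796) = -46048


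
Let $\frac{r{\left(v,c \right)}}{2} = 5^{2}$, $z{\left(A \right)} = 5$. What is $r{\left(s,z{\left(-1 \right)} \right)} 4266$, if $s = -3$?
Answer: $213300$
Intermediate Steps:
$r{\left(v,c \right)} = 50$ ($r{\left(v,c \right)} = 2 \cdot 5^{2} = 2 \cdot 25 = 50$)
$r{\left(s,z{\left(-1 \right)} \right)} 4266 = 50 \cdot 4266 = 213300$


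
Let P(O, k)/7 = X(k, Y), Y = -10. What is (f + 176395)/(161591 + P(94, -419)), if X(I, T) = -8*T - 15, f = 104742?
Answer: 281137/162046 ≈ 1.7349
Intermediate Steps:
X(I, T) = -15 - 8*T
P(O, k) = 455 (P(O, k) = 7*(-15 - 8*(-10)) = 7*(-15 + 80) = 7*65 = 455)
(f + 176395)/(161591 + P(94, -419)) = (104742 + 176395)/(161591 + 455) = 281137/162046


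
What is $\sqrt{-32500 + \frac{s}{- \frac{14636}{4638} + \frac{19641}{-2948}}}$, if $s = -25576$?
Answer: $\frac{2 i \sqrt{33670928646716504821}}{67120943} \approx 172.9 i$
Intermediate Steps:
$\sqrt{-32500 + \frac{s}{- \frac{14636}{4638} + \frac{19641}{-2948}}} = \sqrt{-32500 - \frac{25576}{- \frac{14636}{4638} + \frac{19641}{-2948}}} = \sqrt{-32500 - \frac{25576}{\left(-14636\right) \frac{1}{4638} + 19641 \left(- \frac{1}{2948}\right)}} = \sqrt{-32500 - \frac{25576}{- \frac{7318}{2319} - \frac{19641}{2948}}} = \sqrt{-32500 - \frac{25576}{- \frac{67120943}{6836412}}} = \sqrt{-32500 - - \frac{174848073312}{67120943}} = \sqrt{-32500 + \frac{174848073312}{67120943}} = \sqrt{- \frac{2006582574188}{67120943}} = \frac{2 i \sqrt{33670928646716504821}}{67120943}$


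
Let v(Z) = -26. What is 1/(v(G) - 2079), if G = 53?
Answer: -1/2105 ≈ -0.00047506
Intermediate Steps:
1/(v(G) - 2079) = 1/(-26 - 2079) = 1/(-2105) = -1/2105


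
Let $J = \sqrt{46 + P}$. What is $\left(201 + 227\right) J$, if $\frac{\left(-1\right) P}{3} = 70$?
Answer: $856 i \sqrt{41} \approx 5481.1 i$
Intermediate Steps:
$P = -210$ ($P = \left(-3\right) 70 = -210$)
$J = 2 i \sqrt{41}$ ($J = \sqrt{46 - 210} = \sqrt{-164} = 2 i \sqrt{41} \approx 12.806 i$)
$\left(201 + 227\right) J = \left(201 + 227\right) 2 i \sqrt{41} = 428 \cdot 2 i \sqrt{41} = 856 i \sqrt{41}$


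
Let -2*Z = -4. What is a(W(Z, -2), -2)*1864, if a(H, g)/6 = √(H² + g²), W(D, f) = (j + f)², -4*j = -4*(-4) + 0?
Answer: 111840*√13 ≈ 4.0325e+5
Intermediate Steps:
j = -4 (j = -(-4*(-4) + 0)/4 = -(16 + 0)/4 = -¼*16 = -4)
Z = 2 (Z = -½*(-4) = 2)
W(D, f) = (-4 + f)²
a(H, g) = 6*√(H² + g²)
a(W(Z, -2), -2)*1864 = (6*√(((-4 - 2)²)² + (-2)²))*1864 = (6*√(((-6)²)² + 4))*1864 = (6*√(36² + 4))*1864 = (6*√(1296 + 4))*1864 = (6*√1300)*1864 = (6*(10*√13))*1864 = (60*√13)*1864 = 111840*√13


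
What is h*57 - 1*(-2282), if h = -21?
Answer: 1085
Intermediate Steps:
h*57 - 1*(-2282) = -21*57 - 1*(-2282) = -1197 + 2282 = 1085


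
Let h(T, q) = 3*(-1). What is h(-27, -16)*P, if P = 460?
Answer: -1380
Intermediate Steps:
h(T, q) = -3
h(-27, -16)*P = -3*460 = -1380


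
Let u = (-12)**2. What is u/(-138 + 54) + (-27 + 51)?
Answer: 156/7 ≈ 22.286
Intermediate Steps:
u = 144
u/(-138 + 54) + (-27 + 51) = 144/(-138 + 54) + (-27 + 51) = 144/(-84) + 24 = -1/84*144 + 24 = -12/7 + 24 = 156/7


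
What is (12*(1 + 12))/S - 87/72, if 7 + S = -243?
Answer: -5497/3000 ≈ -1.8323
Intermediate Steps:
S = -250 (S = -7 - 243 = -250)
(12*(1 + 12))/S - 87/72 = (12*(1 + 12))/(-250) - 87/72 = (12*13)*(-1/250) - 87*1/72 = 156*(-1/250) - 29/24 = -78/125 - 29/24 = -5497/3000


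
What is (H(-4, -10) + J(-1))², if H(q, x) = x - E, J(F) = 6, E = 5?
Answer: 81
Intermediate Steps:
H(q, x) = -5 + x (H(q, x) = x - 1*5 = x - 5 = -5 + x)
(H(-4, -10) + J(-1))² = ((-5 - 10) + 6)² = (-15 + 6)² = (-9)² = 81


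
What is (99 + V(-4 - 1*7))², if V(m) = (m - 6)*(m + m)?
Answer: 223729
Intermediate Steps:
V(m) = 2*m*(-6 + m) (V(m) = (-6 + m)*(2*m) = 2*m*(-6 + m))
(99 + V(-4 - 1*7))² = (99 + 2*(-4 - 1*7)*(-6 + (-4 - 1*7)))² = (99 + 2*(-4 - 7)*(-6 + (-4 - 7)))² = (99 + 2*(-11)*(-6 - 11))² = (99 + 2*(-11)*(-17))² = (99 + 374)² = 473² = 223729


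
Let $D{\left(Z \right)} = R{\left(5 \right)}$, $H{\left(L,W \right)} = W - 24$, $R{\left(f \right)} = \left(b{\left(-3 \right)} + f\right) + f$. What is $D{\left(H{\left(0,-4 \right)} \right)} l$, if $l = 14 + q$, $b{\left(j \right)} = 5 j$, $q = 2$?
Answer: $-80$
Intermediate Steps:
$R{\left(f \right)} = -15 + 2 f$ ($R{\left(f \right)} = \left(5 \left(-3\right) + f\right) + f = \left(-15 + f\right) + f = -15 + 2 f$)
$H{\left(L,W \right)} = -24 + W$ ($H{\left(L,W \right)} = W - 24 = -24 + W$)
$l = 16$ ($l = 14 + 2 = 16$)
$D{\left(Z \right)} = -5$ ($D{\left(Z \right)} = -15 + 2 \cdot 5 = -15 + 10 = -5$)
$D{\left(H{\left(0,-4 \right)} \right)} l = \left(-5\right) 16 = -80$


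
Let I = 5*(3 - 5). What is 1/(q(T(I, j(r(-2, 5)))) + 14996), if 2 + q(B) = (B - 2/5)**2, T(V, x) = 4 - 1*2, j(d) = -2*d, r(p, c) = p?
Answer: 25/374914 ≈ 6.6682e-5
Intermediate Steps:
I = -10 (I = 5*(-2) = -10)
T(V, x) = 2 (T(V, x) = 4 - 2 = 2)
q(B) = -2 + (-2/5 + B)**2 (q(B) = -2 + (B - 2/5)**2 = -2 + (-2/5 + B)**2)
1/(q(T(I, j(r(-2, 5)))) + 14996) = 1/((-2 + (-2 + 5*2)**2/25) + 14996) = 1/((-2 + (-2 + 10)**2/25) + 14996) = 1/((-2 + (1/25)*8**2) + 14996) = 1/((-2 + (1/25)*64) + 14996) = 1/((-2 + 64/25) + 14996) = 1/(14/25 + 14996) = 1/(374914/25) = 25/374914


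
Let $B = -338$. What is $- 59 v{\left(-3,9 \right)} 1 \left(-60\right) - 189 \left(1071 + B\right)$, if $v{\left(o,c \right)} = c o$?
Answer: $-234117$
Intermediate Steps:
$- 59 v{\left(-3,9 \right)} 1 \left(-60\right) - 189 \left(1071 + B\right) = - 59 \cdot 9 \left(-3\right) 1 \left(-60\right) - 189 \left(1071 - 338\right) = - 59 \left(\left(-27\right) 1\right) \left(-60\right) - 189 \cdot 733 = \left(-59\right) \left(-27\right) \left(-60\right) - 138537 = 1593 \left(-60\right) - 138537 = -95580 - 138537 = -234117$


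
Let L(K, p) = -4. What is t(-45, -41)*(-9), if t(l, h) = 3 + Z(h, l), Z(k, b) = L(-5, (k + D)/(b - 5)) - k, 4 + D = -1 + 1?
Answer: -360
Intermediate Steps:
D = -4 (D = -4 + (-1 + 1) = -4 + 0 = -4)
Z(k, b) = -4 - k
t(l, h) = -1 - h (t(l, h) = 3 + (-4 - h) = -1 - h)
t(-45, -41)*(-9) = (-1 - 1*(-41))*(-9) = (-1 + 41)*(-9) = 40*(-9) = -360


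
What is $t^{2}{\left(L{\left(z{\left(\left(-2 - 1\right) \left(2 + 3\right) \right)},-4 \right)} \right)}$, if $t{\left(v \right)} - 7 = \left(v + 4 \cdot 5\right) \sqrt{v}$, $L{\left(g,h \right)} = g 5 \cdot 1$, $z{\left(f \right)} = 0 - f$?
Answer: $676924 + 6650 \sqrt{3} \approx 6.8844 \cdot 10^{5}$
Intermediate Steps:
$z{\left(f \right)} = - f$
$L{\left(g,h \right)} = 5 g$ ($L{\left(g,h \right)} = 5 g 1 = 5 g$)
$t{\left(v \right)} = 7 + \sqrt{v} \left(20 + v\right)$ ($t{\left(v \right)} = 7 + \left(v + 4 \cdot 5\right) \sqrt{v} = 7 + \left(v + 20\right) \sqrt{v} = 7 + \left(20 + v\right) \sqrt{v} = 7 + \sqrt{v} \left(20 + v\right)$)
$t^{2}{\left(L{\left(z{\left(\left(-2 - 1\right) \left(2 + 3\right) \right)},-4 \right)} \right)} = \left(7 + \left(5 \left(- \left(-2 - 1\right) \left(2 + 3\right)\right)\right)^{\frac{3}{2}} + 20 \sqrt{5 \left(- \left(-2 - 1\right) \left(2 + 3\right)\right)}\right)^{2} = \left(7 + \left(5 \left(- \left(-3\right) 5\right)\right)^{\frac{3}{2}} + 20 \sqrt{5 \left(- \left(-3\right) 5\right)}\right)^{2} = \left(7 + \left(5 \left(\left(-1\right) \left(-15\right)\right)\right)^{\frac{3}{2}} + 20 \sqrt{5 \left(\left(-1\right) \left(-15\right)\right)}\right)^{2} = \left(7 + \left(5 \cdot 15\right)^{\frac{3}{2}} + 20 \sqrt{5 \cdot 15}\right)^{2} = \left(7 + 75^{\frac{3}{2}} + 20 \sqrt{75}\right)^{2} = \left(7 + 375 \sqrt{3} + 20 \cdot 5 \sqrt{3}\right)^{2} = \left(7 + 375 \sqrt{3} + 100 \sqrt{3}\right)^{2} = \left(7 + 475 \sqrt{3}\right)^{2}$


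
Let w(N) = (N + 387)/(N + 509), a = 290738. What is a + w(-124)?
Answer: 111934393/385 ≈ 2.9074e+5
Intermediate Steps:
w(N) = (387 + N)/(509 + N)
a + w(-124) = 290738 + (387 - 124)/(509 - 124) = 290738 + 263/385 = 111934393/385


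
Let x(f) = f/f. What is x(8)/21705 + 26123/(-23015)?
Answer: -22679068/19981623 ≈ -1.1350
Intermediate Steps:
x(f) = 1
x(8)/21705 + 26123/(-23015) = 1/21705 + 26123/(-23015) = 1*(1/21705) + 26123*(-1/23015) = 1/21705 - 26123/23015 = -22679068/19981623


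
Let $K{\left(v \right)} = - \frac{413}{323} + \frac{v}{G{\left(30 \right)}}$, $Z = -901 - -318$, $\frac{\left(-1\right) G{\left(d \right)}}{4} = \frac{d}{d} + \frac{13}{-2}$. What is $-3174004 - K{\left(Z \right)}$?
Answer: $- \frac{2050388639}{646} \approx -3.174 \cdot 10^{6}$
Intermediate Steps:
$G{\left(d \right)} = 22$ ($G{\left(d \right)} = - 4 \left(\frac{d}{d} + \frac{13}{-2}\right) = - 4 \left(1 + 13 \left(- \frac{1}{2}\right)\right) = - 4 \left(1 - \frac{13}{2}\right) = \left(-4\right) \left(- \frac{11}{2}\right) = 22$)
$Z = -583$ ($Z = -901 + 318 = -583$)
$K{\left(v \right)} = - \frac{413}{323} + \frac{v}{22}$
$-3174004 - K{\left(Z \right)} = -3174004 - \left(- \frac{413}{323} + \frac{1}{22} \left(-583\right)\right) = -3174004 - \left(- \frac{413}{323} - \frac{53}{2}\right) = -3174004 - - \frac{17945}{646} = -3174004 + \frac{17945}{646} = - \frac{2050388639}{646}$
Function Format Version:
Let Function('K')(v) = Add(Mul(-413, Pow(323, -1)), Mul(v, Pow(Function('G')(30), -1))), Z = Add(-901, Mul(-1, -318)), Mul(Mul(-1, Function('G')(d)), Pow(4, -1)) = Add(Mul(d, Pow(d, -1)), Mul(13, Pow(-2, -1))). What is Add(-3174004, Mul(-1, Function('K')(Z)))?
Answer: Rational(-2050388639, 646) ≈ -3.1740e+6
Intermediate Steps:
Function('G')(d) = 22 (Function('G')(d) = Mul(-4, Add(Mul(d, Pow(d, -1)), Mul(13, Pow(-2, -1)))) = Mul(-4, Add(1, Mul(13, Rational(-1, 2)))) = Mul(-4, Add(1, Rational(-13, 2))) = Mul(-4, Rational(-11, 2)) = 22)
Z = -583 (Z = Add(-901, 318) = -583)
Function('K')(v) = Add(Rational(-413, 323), Mul(Rational(1, 22), v)) (Function('K')(v) = Add(Mul(-413, Pow(323, -1)), Mul(v, Pow(22, -1))) = Add(Mul(-413, Rational(1, 323)), Mul(v, Rational(1, 22))) = Add(Rational(-413, 323), Mul(Rational(1, 22), v)))
Add(-3174004, Mul(-1, Function('K')(Z))) = Add(-3174004, Mul(-1, Add(Rational(-413, 323), Mul(Rational(1, 22), -583)))) = Add(-3174004, Mul(-1, Add(Rational(-413, 323), Rational(-53, 2)))) = Add(-3174004, Mul(-1, Rational(-17945, 646))) = Add(-3174004, Rational(17945, 646)) = Rational(-2050388639, 646)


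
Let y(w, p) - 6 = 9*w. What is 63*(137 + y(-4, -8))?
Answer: 6741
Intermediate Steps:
y(w, p) = 6 + 9*w
63*(137 + y(-4, -8)) = 63*(137 + (6 + 9*(-4))) = 63*(137 + (6 - 36)) = 63*(137 - 30) = 63*107 = 6741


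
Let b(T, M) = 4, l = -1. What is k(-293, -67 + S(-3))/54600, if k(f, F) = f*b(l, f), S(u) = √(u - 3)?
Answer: -293/13650 ≈ -0.021465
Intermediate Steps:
S(u) = √(-3 + u)
k(f, F) = 4*f (k(f, F) = f*4 = 4*f)
k(-293, -67 + S(-3))/54600 = (4*(-293))/54600 = -1172*1/54600 = -293/13650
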